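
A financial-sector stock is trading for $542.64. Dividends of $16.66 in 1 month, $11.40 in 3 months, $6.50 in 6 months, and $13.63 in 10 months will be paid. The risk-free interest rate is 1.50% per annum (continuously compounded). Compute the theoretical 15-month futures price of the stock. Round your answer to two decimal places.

$504.10

PV(dividends) I = 16.66·e^(−0.0150·1/12) + 11.40·e^(−0.0150·3/12) + 6.50·e^(−0.0150·6/12) + 13.63·e^(−0.0150·10/12)
I = 16.6392 + 11.3573 + 6.4514 + 13.4607 = 47.9086
F = (S − I)·e^(rT) = (542.64 − 47.9086) · e^(0.0150·15/12)
= 494.7314 · e^0.018750 = 494.7314 × 1.018927 = $504.10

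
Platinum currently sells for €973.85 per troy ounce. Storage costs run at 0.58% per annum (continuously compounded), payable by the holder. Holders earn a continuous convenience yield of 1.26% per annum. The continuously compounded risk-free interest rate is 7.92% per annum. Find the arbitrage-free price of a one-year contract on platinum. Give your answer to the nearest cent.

Net carry = r + u − y = 0.0792 + 0.0058 − 0.0126 = 0.0724
F = S·e^((r+u−y)T) = 973.85 · e^(0.0724 × 12/12) = 973.85 · e^0.072400
= 973.85 × 1.075085 = €1,046.97 per troy ounce

€1,046.97 per troy ounce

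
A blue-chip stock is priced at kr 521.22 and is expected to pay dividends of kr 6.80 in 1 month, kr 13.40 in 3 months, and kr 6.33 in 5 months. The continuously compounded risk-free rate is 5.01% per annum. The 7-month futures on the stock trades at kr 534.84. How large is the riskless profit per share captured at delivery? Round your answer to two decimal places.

PV(dividends) I = 6.80·e^(−0.0501·1/12) + 13.40·e^(−0.0501·3/12) + 6.33·e^(−0.0501·5/12) = 26.2041
Fair futures F* = (S − I)·e^(rT) = (521.22 − 26.2041)·e^0.029225 = 495.0159 × 1.029656 = 509.6961
Market kr 534.84 > fair 509.6961: forward overpriced → cash-and-carry (borrow at r, buy the stock and collect the dividends, short the forward).
Profit at T = |F_mkt − F*| = |534.84 − 509.6961| = kr 25.14 per share

kr 25.14 per share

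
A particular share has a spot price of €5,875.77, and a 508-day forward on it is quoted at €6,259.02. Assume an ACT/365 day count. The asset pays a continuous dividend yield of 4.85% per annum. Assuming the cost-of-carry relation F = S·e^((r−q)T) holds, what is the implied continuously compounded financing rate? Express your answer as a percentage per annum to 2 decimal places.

From F = S·e^((r−q)T): (r − q) = ln(F/S)/T
ln(6259.02/5875.77) = ln(1.065225) = 0.063186
(r − q) = 0.063186 / (508/365) = 0.045399
r = ln(F/S)/T + q = 0.045399 + 0.0485 = 0.093899
r = 9.39%

9.39%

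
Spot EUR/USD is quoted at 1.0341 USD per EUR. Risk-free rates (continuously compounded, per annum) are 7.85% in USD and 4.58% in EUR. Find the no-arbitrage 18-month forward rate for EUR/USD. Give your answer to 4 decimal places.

1.0861

F = S·e^((r_USD − r_EUR)T) = 1.0341 · e^((0.0785 − 0.0458) × 18/12)
= 1.0341 · e^0.049050 = 1.0341 × 1.050273
F = 1.0861 USD per EUR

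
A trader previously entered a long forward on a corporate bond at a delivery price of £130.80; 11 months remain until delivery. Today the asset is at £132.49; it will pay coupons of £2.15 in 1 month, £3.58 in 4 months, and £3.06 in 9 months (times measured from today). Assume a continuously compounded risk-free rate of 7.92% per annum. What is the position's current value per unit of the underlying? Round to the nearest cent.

£2.34

PV(remaining coupons) I = 2.15·e^(−0.0792·1/12) + 3.58·e^(−0.0792·4/12) + 3.06·e^(−0.0792·9/12) = 8.5061
Current forward F = (S − I)·e^(rT) = (132.49 − 8.5061)·e^(0.0792·11/12) = 123.9839 × 1.075300 = 133.3199
Value (long) = (F − K)·e^(−rT) = (133.3199 − 130.80) × 0.929973 = 2.3434
Value = £2.34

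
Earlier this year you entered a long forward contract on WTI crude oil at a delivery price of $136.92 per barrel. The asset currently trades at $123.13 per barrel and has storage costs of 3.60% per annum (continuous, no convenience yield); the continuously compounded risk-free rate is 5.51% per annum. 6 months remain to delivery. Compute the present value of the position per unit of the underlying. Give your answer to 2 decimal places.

-$7.83 per barrel

Current fair forward for the remaining 6 months: F = S·e^((r + u)·T), (r + u) = 0.0551 + 0.0360 = 0.0911
F = 123.13 · e^(0.0911 × 6/12) = 123.13 × 1.046603 = 128.8682
Value of long forward = (F − K)·e^(−rT) = (128.8682 − 136.92) · e^(−0.0551·6/12)
= -8.0518 × 0.972826 = -7.83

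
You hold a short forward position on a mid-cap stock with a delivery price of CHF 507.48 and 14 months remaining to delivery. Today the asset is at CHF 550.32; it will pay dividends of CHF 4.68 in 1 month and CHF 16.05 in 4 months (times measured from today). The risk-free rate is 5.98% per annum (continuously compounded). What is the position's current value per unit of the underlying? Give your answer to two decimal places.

PV(remaining dividends) I = 4.68·e^(−0.0598·1/12) + 16.05·e^(−0.0598·4/12) = 20.3900
Current forward F = (S − I)·e^(rT) = (550.32 − 20.3900)·e^(0.0598·14/12) = 529.9300 × 1.072258 = 568.2217
Value (long) = (F − K)·e^(−rT) = (568.2217 − 507.48) × 0.932611 = 56.6484
Short position value = −(long value) = -CHF 56.65

-CHF 56.65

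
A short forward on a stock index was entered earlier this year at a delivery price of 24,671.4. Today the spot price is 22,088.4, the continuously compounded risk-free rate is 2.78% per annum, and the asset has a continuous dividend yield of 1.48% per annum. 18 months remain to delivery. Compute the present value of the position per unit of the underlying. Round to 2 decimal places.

2060.32

Current fair forward for the remaining 18 months: F = S·e^((r − q)·T), (r − q) = 0.0278 − 0.0148 = 0.0130
F = 22088.4 · e^(0.0130 × 18/12) = 22088.4 × 1.01969137 = 22523.3509
Value of long forward = (F − K)·e^(−rT) = (22523.3509 − 24671.4) · e^(−0.0278·18/12)
= -2148.0491 × 0.95915748 = -2060.32
Short position value = −(long value) = 2060.32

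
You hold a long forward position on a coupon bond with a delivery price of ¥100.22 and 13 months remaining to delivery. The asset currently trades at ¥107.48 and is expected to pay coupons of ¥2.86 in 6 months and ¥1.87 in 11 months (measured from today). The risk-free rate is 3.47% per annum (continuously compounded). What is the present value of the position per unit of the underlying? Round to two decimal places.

¥6.34

PV(remaining coupons) I = 2.86·e^(−0.0347·6/12) + 1.87·e^(−0.0347·11/12) = 4.6223
Current forward F = (S − I)·e^(rT) = (107.48 − 4.6223)·e^(0.0347·13/12) = 102.8577 × 1.038307 = 106.7979
Value (long) = (F − K)·e^(−rT) = (106.7979 − 100.22) × 0.963106 = 6.3352
Value = ¥6.34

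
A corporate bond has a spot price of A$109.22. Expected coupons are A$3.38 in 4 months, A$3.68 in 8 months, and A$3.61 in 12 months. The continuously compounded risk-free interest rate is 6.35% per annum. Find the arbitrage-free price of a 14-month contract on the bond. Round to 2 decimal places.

PV(coupons) I = 3.38·e^(−0.0635·4/12) + 3.68·e^(−0.0635·8/12) + 3.61·e^(−0.0635·12/12)
I = 3.3092 + 3.5275 + 3.3879 = 10.2246
F = (S − I)·e^(rT) = (109.22 − 10.2246) · e^(0.0635·14/12)
= 98.9954 · e^0.074083 = 98.9954 × 1.076896 = A$106.61

A$106.61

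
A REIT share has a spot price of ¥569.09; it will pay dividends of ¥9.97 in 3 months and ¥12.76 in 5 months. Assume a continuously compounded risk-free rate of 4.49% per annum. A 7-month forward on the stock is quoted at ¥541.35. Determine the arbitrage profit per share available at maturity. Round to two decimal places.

¥19.87 per share

PV(dividends) I = 9.97·e^(−0.0449·3/12) + 12.76·e^(−0.0449·5/12) = 22.3822
Fair forward F* = (S − I)·e^(rT) = (569.09 − 22.3822)·e^0.026192 = 546.7078 × 1.026538 = 561.2163
Market ¥541.35 < fair 561.2163: forward underpriced → reverse cash-and-carry (short the stock, invest proceeds at r, pay the dividends, go long the forward).
Profit at T = |F_mkt − F*| = |541.35 − 561.2163| = ¥19.87 per share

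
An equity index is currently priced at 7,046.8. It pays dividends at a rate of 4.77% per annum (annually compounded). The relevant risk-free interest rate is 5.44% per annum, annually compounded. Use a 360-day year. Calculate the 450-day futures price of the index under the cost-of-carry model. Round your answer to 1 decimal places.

7,103.2

F = S · (1+r)^T / (1+q)^T
= 7046.8 × 1.068456 / 1.059976 = 7046.8 × 1.008000
F = 7,103.2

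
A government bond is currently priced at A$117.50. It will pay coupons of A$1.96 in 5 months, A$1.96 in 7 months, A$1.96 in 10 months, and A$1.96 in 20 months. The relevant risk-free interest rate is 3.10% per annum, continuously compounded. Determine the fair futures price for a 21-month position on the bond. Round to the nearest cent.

PV(coupons) I = 1.96·e^(−0.0310·5/12) + 1.96·e^(−0.0310·7/12) + 1.96·e^(−0.0310·10/12) + 1.96·e^(−0.0310·20/12)
I = 1.9348 + 1.9249 + 1.9100 + 1.8613 = 7.6310
F = (S − I)·e^(rT) = (117.50 − 7.6310) · e^(0.0310·21/12)
= 109.8690 · e^0.054250 = 109.8690 × 1.055749 = A$115.99

A$115.99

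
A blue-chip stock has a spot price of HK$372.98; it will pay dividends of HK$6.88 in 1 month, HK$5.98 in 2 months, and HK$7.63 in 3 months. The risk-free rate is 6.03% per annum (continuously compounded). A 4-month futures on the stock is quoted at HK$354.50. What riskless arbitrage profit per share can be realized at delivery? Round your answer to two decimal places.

PV(dividends) I = 6.88·e^(−0.0603·1/12) + 5.98·e^(−0.0603·2/12) + 7.63·e^(−0.0603·3/12) = 20.2816
Fair futures F* = (S − I)·e^(rT) = (372.98 − 20.2816)·e^0.020100 = 352.6984 × 1.020303 = 359.8592
Market HK$354.50 < fair 359.8592: forward underpriced → reverse cash-and-carry (short the stock, invest proceeds at r, pay the dividends, go long the forward).
Profit at T = |F_mkt − F*| = |354.50 − 359.8592| = HK$5.36 per share

HK$5.36 per share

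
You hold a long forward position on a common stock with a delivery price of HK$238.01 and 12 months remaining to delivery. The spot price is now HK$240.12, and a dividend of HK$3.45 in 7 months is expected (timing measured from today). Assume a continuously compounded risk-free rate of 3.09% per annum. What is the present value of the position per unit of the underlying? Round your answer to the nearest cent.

HK$5.96

PV(remaining dividends) I = 3.45·e^(−0.0309·7/12) = 3.3884
Current forward F = (S − I)·e^(rT) = (240.12 − 3.3884)·e^(0.0309·12/12) = 236.7316 × 1.031382 = 244.1607
Value (long) = (F − K)·e^(−rT) = (244.1607 − 238.01) × 0.969573 = 5.9636
Value = HK$5.96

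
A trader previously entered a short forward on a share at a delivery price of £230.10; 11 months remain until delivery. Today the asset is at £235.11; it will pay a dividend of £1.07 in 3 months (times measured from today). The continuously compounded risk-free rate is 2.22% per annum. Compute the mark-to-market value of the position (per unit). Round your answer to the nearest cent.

PV(remaining dividends) I = 1.07·e^(−0.0222·3/12) = 1.0641
Current forward F = (S − I)·e^(rT) = (235.11 − 1.0641)·e^(0.0222·11/12) = 234.0459 × 1.020558 = 238.8574
Value (long) = (F − K)·e^(−rT) = (238.8574 − 230.10) × 0.979856 = 8.5810
Short position value = −(long value) = -£8.58

-£8.58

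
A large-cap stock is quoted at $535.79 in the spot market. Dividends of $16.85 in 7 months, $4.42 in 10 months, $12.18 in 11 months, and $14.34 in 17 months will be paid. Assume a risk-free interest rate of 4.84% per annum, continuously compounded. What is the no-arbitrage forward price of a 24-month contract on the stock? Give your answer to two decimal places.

$539.94

PV(dividends) I = 16.85·e^(−0.0484·7/12) + 4.42·e^(−0.0484·10/12) + 12.18·e^(−0.0484·11/12) + 14.34·e^(−0.0484·17/12)
I = 16.3809 + 4.2453 + 11.6514 + 13.3897 = 45.6673
F = (S − I)·e^(rT) = (535.79 − 45.6673) · e^(0.0484·24/12)
= 490.1227 · e^0.096800 = 490.1227 × 1.101640 = $539.94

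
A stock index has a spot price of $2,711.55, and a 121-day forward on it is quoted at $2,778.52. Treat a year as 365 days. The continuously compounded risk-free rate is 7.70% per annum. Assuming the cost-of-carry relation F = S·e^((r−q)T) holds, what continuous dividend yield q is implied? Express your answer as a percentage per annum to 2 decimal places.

From F = S·e^((r−q)T): (r − q) = ln(F/S)/T
ln(2778.52/2711.55) = ln(1.024698) = 0.024398
(r − q) = 0.024398 / (121/365) = 0.073597
q = r − ln(F/S)/T = 0.0770 − 0.073597 = 0.003403
q = 0.34%

0.34%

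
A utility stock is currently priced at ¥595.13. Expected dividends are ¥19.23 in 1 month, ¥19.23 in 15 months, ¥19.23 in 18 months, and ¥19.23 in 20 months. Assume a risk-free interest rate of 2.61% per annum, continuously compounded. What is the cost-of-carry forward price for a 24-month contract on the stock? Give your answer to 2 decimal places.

PV(dividends) I = 19.23·e^(−0.0261·1/12) + 19.23·e^(−0.0261·15/12) + 19.23·e^(−0.0261·18/12) + 19.23·e^(−0.0261·20/12)
I = 19.1882 + 18.6127 + 18.4917 + 18.4114 = 74.7040
F = (S − I)·e^(rT) = (595.13 − 74.7040) · e^(0.0261·24/12)
= 520.4260 · e^0.052200 = 520.4260 × 1.053586 = ¥548.31

¥548.31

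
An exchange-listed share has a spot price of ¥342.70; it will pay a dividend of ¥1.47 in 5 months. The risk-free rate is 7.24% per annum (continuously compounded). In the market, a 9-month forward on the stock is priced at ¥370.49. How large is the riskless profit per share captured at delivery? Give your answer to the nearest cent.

PV(dividends) I = 1.47·e^(−0.0724·5/12) = 1.4263
Fair forward F* = (S − I)·e^(rT) = (342.70 − 1.4263)·e^0.054300 = 341.2737 × 1.055801 = 360.3171
Market ¥370.49 > fair 360.3171: forward overpriced → cash-and-carry (borrow at r, buy the stock and collect the dividends, short the forward).
Profit at T = |F_mkt − F*| = |370.49 − 360.3171| = ¥10.17 per share

¥10.17 per share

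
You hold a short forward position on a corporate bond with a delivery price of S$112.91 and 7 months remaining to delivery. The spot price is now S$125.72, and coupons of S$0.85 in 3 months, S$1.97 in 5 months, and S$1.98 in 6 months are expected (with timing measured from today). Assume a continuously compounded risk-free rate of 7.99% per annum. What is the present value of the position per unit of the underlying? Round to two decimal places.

-S$13.31

PV(remaining coupons) I = 0.85·e^(−0.0799·3/12) + 1.97·e^(−0.0799·5/12) + 1.98·e^(−0.0799·6/12) = 4.6411
Current forward F = (S − I)·e^(rT) = (125.72 − 4.6411)·e^(0.0799·7/12) = 121.0789 × 1.047712 = 126.8558
Value (long) = (F − K)·e^(−rT) = (126.8558 − 112.91) × 0.954461 = 13.3107
Short position value = −(long value) = -S$13.31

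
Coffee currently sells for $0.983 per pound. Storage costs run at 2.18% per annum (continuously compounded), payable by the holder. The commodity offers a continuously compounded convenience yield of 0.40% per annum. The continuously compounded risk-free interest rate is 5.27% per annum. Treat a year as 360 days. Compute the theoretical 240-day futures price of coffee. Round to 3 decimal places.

$1.030 per pound

Net carry = r + u − y = 0.0527 + 0.0218 − 0.0040 = 0.0705
F = S·e^((r+u−y)T) = 0.983 · e^(0.0705 × 240/360) = 0.983 · e^0.047000
= 0.983 × 1.048122 = $1.030 per pound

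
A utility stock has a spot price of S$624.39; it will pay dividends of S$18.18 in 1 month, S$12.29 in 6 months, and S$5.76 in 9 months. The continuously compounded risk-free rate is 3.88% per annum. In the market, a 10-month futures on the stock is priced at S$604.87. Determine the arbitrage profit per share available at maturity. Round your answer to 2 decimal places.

S$3.09 per share

PV(dividends) I = 18.18·e^(−0.0388·1/12) + 12.29·e^(−0.0388·6/12) + 5.76·e^(−0.0388·9/12) = 35.7700
Fair futures F* = (S − I)·e^(rT) = (624.39 − 35.7700)·e^0.032333 = 588.6200 × 1.032861 = 607.9626
Market S$604.87 < fair 607.9626: forward underpriced → reverse cash-and-carry (short the stock, invest proceeds at r, pay the dividends, go long the forward).
Profit at T = |F_mkt − F*| = |604.87 − 607.9626| = S$3.09 per share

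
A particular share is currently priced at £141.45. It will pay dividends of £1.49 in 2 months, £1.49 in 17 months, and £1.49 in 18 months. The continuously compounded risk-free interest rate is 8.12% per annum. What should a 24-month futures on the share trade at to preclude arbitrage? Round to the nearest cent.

£161.55

PV(dividends) I = 1.49·e^(−0.0812·2/12) + 1.49·e^(−0.0812·17/12) + 1.49·e^(−0.0812·18/12)
I = 1.4700 + 1.3281 + 1.3191 = 4.1172
F = (S − I)·e^(rT) = (141.45 − 4.1172) · e^(0.0812·24/12)
= 137.3328 · e^0.162400 = 137.3328 × 1.176331 = £161.55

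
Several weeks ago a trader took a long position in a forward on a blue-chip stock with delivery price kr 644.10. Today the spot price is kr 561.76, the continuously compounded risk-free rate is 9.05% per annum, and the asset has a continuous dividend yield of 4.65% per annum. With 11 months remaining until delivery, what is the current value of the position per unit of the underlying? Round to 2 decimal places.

Current fair forward for the remaining 11 months: F = S·e^((r − q)·T), (r − q) = 0.0905 − 0.0465 = 0.0440
F = 561.76 · e^(0.0440 × 11/12) = 561.76 × 1.041158 = 584.8809
Value of long forward = (F − K)·e^(−rT) = (584.8809 − 644.10) · e^(−0.0905·11/12)
= -59.2191 × 0.920389 = -54.50

-kr 54.50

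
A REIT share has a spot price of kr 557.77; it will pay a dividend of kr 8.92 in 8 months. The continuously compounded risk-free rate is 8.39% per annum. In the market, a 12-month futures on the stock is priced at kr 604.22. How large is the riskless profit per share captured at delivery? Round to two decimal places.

kr 6.81 per share

PV(dividends) I = 8.92·e^(−0.0839·8/12) = 8.4348
Fair futures F* = (S − I)·e^(rT) = (557.77 − 8.4348)·e^0.083900 = 549.3352 × 1.087520 = 597.4130
Market kr 604.22 > fair 597.4130: forward overpriced → cash-and-carry (borrow at r, buy the stock and collect the dividends, short the forward).
Profit at T = |F_mkt − F*| = |604.22 − 597.4130| = kr 6.81 per share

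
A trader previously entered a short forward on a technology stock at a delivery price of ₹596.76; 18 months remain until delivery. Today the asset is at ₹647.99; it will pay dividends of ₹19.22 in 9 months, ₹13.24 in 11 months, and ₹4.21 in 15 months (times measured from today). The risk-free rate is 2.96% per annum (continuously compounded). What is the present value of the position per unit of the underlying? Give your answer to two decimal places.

-₹41.41

PV(remaining dividends) I = 19.22·e^(−0.0296·9/12) + 13.24·e^(−0.0296·11/12) + 4.21·e^(−0.0296·15/12) = 35.7407
Current forward F = (S − I)·e^(rT) = (647.99 − 35.7407)·e^(0.0296·18/12) = 612.2493 × 1.045400 = 640.0454
Value (long) = (F − K)·e^(−rT) = (640.0454 − 596.76) × 0.956571 = 41.4056
Short position value = −(long value) = -₹41.41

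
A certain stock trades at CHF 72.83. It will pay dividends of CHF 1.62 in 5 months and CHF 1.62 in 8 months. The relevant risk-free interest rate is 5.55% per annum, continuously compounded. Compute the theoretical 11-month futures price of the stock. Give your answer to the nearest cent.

CHF 73.32

PV(dividends) I = 1.62·e^(−0.0555·5/12) + 1.62·e^(−0.0555·8/12)
I = 1.5830 + 1.5612 = 3.1442
F = (S − I)·e^(rT) = (72.83 − 3.1442) · e^(0.0555·11/12)
= 69.6858 · e^0.050875 = 69.6858 × 1.052191 = CHF 73.32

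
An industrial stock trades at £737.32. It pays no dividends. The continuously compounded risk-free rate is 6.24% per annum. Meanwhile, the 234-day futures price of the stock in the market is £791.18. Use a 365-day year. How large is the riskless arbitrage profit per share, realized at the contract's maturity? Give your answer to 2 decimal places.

£23.77 per share

Fair futures: F* = S·e^(carry·T), with carry = r = 0.0624
F* = 737.32 · e^(0.0624 × 234/365) = 737.32 · e^0.040004 = 737.32 × 1.040815 = £767.4137
Market £791.18 > fair £767.4137: forward overpriced → cash-and-carry (buy spot, short the forward).
At maturity, profit = |F_mkt − F*| = |791.18 − 767.4137| = £23.77 per share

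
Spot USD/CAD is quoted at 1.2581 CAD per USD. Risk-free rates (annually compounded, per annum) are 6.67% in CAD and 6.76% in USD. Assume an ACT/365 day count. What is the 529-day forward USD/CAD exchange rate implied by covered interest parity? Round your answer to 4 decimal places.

By covered interest parity, F = S · (1+r_CAD)^T / (1+r_USD)^T
= 1.2581 × 1.098101 / 1.099444 = 1.2581 × 0.998778
F = 1.2566 CAD per USD

1.2566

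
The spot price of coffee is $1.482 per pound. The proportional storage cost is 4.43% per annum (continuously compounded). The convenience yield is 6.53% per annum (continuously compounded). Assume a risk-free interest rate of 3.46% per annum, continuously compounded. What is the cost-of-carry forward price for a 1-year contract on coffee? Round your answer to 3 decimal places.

Net carry = r + u − y = 0.0346 + 0.0443 − 0.0653 = 0.0136
F = S·e^((r+u−y)T) = 1.482 · e^(0.0136 × 1) = 1.482 · e^0.013600
= 1.482 × 1.013693 = $1.502 per pound

$1.502 per pound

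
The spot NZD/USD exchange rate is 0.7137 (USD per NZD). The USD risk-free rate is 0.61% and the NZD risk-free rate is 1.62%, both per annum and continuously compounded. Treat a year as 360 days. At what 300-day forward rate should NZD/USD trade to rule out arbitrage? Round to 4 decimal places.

F = S·e^((r_USD − r_NZD)T) = 0.7137 · e^((0.0061 − 0.0162) × 300/360)
= 0.7137 · e^-0.008417 = 0.7137 × 0.991618
F = 0.7077 USD per NZD

0.7077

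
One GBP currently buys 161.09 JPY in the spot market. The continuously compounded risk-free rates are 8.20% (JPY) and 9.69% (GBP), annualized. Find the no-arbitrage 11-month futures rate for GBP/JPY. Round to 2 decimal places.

158.90

F = S·e^((r_JPY − r_GBP)T) = 161.09 · e^((0.0820 − 0.0969) × 11/12)
= 161.09 · e^-0.013658 = 161.09 × 0.986435
F = 158.90 JPY per GBP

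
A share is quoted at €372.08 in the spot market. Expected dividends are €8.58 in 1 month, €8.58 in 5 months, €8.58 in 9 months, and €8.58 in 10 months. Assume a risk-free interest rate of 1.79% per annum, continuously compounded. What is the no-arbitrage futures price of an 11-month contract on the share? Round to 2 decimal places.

PV(dividends) I = 8.58·e^(−0.0179·1/12) + 8.58·e^(−0.0179·5/12) + 8.58·e^(−0.0179·9/12) + 8.58·e^(−0.0179·10/12)
I = 8.5672 + 8.5162 + 8.4656 + 8.4530 = 34.0020
F = (S − I)·e^(rT) = (372.08 − 34.0020) · e^(0.0179·11/12)
= 338.0780 · e^0.016408 = 338.0780 × 1.016543 = €343.67

€343.67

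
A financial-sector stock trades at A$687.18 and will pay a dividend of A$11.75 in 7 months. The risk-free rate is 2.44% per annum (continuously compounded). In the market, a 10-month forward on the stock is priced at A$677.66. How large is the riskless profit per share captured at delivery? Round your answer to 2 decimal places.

PV(dividends) I = 11.75·e^(−0.0244·7/12) = 11.5839
Fair forward F* = (S − I)·e^(rT) = (687.18 − 11.5839)·e^0.020333 = 675.5961 × 1.020541 = 689.4735
Market A$677.66 < fair 689.4735: forward underpriced → reverse cash-and-carry (short the stock, invest proceeds at r, pay the dividends, go long the forward).
Profit at T = |F_mkt − F*| = |677.66 − 689.4735| = A$11.81 per share

A$11.81 per share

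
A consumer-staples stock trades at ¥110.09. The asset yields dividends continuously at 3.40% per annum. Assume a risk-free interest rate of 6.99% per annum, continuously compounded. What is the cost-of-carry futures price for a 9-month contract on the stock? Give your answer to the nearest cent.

F = S·e^((r − q)T) = 110.09 · e^((0.0699 − 0.0340) × 9/12)
= 110.09 · e^0.026925 = 110.09 × 1.027291
F = ¥113.09

¥113.09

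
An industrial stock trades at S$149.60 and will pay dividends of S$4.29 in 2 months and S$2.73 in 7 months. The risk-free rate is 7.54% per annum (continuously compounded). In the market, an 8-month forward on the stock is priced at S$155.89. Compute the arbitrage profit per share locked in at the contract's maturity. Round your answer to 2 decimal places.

PV(dividends) I = 4.29·e^(−0.0754·2/12) + 2.73·e^(−0.0754·7/12) = 6.8490
Fair forward F* = (S − I)·e^(rT) = (149.60 − 6.8490)·e^0.050267 = 142.7510 × 1.051552 = 150.1101
Market S$155.89 > fair 150.1101: forward overpriced → cash-and-carry (borrow at r, buy the stock and collect the dividends, short the forward).
Profit at T = |F_mkt − F*| = |155.89 − 150.1101| = S$5.78 per share

S$5.78 per share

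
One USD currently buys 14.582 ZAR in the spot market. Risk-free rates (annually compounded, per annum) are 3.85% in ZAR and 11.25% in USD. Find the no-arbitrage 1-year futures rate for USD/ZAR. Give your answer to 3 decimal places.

13.612

By covered interest parity, F = S · (1+r_ZAR)^T / (1+r_USD)^T
= 14.582 × 1.038500 / 1.112500 = 14.582 × 0.933483
F = 13.612 ZAR per USD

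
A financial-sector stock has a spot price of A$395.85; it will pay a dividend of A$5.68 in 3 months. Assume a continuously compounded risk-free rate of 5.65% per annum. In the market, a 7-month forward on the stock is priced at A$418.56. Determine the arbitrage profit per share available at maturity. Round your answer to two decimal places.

PV(dividends) I = 5.68·e^(−0.0565·3/12) = 5.6003
Fair forward F* = (S − I)·e^(rT) = (395.85 − 5.6003)·e^0.032958 = 390.2497 × 1.033507 = 403.3258
Market A$418.56 > fair 403.3258: forward overpriced → cash-and-carry (borrow at r, buy the stock and collect the dividends, short the forward).
Profit at T = |F_mkt − F*| = |418.56 − 403.3258| = A$15.23 per share

A$15.23 per share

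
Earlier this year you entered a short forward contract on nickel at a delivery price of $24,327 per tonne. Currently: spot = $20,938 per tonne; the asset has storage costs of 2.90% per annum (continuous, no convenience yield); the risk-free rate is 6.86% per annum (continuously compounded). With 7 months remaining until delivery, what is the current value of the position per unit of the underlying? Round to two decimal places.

Current fair forward for the remaining 7 months: F = S·e^((r + u)·T), (r + u) = 0.0686 + 0.0290 = 0.0976
F = 20938 · e^(0.0976 × 7/12) = 20938 × 1.05858524 = 22164.6578
Value of long forward = (F − K)·e^(−rT) = (22164.6578 − 24327) · e^(−0.0686·7/12)
= -2162.3422 × 0.96077343 = -2077.52
Short position value = −(long value) = $2077.52

$2077.52 per tonne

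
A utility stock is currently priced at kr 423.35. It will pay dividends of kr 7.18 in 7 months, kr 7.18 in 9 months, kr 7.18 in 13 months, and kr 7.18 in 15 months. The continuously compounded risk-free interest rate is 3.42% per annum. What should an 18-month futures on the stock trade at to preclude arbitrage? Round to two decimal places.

kr 416.33

PV(dividends) I = 7.18·e^(−0.0342·7/12) + 7.18·e^(−0.0342·9/12) + 7.18·e^(−0.0342·13/12) + 7.18·e^(−0.0342·15/12)
I = 7.0382 + 6.9982 + 6.9188 + 6.8795 = 27.8347
F = (S − I)·e^(rT) = (423.35 − 27.8347) · e^(0.0342·18/12)
= 395.5153 · e^0.051300 = 395.5153 × 1.052639 = kr 416.33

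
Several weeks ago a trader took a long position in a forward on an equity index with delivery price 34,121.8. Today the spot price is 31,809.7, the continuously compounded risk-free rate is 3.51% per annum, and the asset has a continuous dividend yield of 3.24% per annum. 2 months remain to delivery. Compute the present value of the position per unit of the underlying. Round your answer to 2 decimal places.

-2284.38

Current fair forward for the remaining 2 months: F = S·e^((r − q)·T), (r − q) = 0.0351 − 0.0324 = 0.0027
F = 31809.7 · e^(0.0027 × 2/12) = 31809.7 × 1.00045010 = 31824.0175
Value of long forward = (F − K)·e^(−rT) = (31824.0175 − 34121.8) · e^(−0.0351·2/12)
= -2297.7825 × 0.99416708 = -2284.38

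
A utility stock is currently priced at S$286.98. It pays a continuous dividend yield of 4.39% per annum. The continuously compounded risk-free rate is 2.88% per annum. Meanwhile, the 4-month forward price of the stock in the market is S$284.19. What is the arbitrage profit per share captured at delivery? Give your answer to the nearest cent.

S$1.35 per share

Fair forward: F* = S·e^(carry·T), with carry = (r − q) = 0.0288 − 0.0439 = -0.0151
F* = 286.98 · e^(-0.0151 × 4/12) = 286.98 · e^-0.005033 = 286.98 × 0.994980 = S$285.5394
Market S$284.19 < fair S$285.5394: forward underpriced → reverse cash-and-carry (short spot, go long the forward).
At maturity, profit = |F_mkt − F*| = |284.19 − 285.5394| = S$1.35 per share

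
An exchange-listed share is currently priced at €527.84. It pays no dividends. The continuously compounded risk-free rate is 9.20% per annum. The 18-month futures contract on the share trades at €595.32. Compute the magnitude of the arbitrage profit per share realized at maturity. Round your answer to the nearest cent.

Fair futures: F* = S·e^(carry·T), with carry = r = 0.0920
F* = 527.84 · e^(0.0920 × 18/12) = 527.84 · e^0.138000 = 527.84 × 1.147976 = €605.9477
Market €595.32 < fair €605.9477: forward underpriced → reverse cash-and-carry (short spot, go long the forward).
At maturity, profit = |F_mkt − F*| = |595.32 − 605.9477| = €10.63 per share

€10.63 per share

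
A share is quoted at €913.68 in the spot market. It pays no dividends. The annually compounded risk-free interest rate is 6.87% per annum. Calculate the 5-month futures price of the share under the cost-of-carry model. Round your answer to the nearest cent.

F = S · (1+r)^T
= 913.68 × 1.028071
F = €939.33

€939.33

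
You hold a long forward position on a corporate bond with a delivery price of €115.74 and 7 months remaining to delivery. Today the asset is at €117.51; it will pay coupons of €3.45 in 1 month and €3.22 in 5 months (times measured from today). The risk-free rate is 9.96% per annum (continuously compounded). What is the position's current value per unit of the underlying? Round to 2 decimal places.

€1.79

PV(remaining coupons) I = 3.45·e^(−0.0996·1/12) + 3.22·e^(−0.0996·5/12) = 6.5106
Current forward F = (S − I)·e^(rT) = (117.51 − 6.5106)·e^(0.0996·7/12) = 110.9994 × 1.059821 = 117.6395
Value (long) = (F − K)·e^(−rT) = (117.6395 − 115.74) × 0.943556 = 1.7923
Value = €1.79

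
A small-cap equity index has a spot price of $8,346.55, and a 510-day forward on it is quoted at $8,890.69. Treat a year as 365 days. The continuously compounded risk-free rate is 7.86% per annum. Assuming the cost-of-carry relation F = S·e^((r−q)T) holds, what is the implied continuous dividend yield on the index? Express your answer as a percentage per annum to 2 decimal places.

3.34%

From F = S·e^((r−q)T): (r − q) = ln(F/S)/T
ln(8890.69/8346.55) = ln(1.065193) = 0.063156
(r − q) = 0.063156 / (510/365) = 0.045200
q = r − ln(F/S)/T = 0.0786 − 0.045200 = 0.033400
q = 3.34%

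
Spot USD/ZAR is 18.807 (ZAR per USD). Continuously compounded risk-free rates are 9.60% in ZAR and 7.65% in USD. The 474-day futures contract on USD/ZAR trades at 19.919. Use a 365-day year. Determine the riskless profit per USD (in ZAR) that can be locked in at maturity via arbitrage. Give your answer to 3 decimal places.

0.630 per USD (in ZAR)

Fair futures: F* = S·e^(carry·T), with carry = (r_ZAR − r_USD) = 0.0960 − 0.0765 = 0.0195
F* = 18.807 · e^(0.0195 × 474/365) = 18.807 · e^0.025323 = 18.807 × 1.025646 = 19.2893
Market 19.919 > fair 19.2893: forward overpriced → cash-and-carry (buy spot, short the forward).
At maturity, profit = |F_mkt − F*| = |19.919 − 19.2893| = 0.630 per USD (in ZAR)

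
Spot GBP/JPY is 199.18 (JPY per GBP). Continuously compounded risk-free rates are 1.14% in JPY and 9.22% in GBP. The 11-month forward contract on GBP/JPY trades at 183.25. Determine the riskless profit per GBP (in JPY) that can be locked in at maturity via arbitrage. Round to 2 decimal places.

1.71 per GBP (in JPY)

Fair forward: F* = S·e^(carry·T), with carry = (r_JPY − r_GBP) = 0.0114 − 0.0922 = -0.0808
F* = 199.18 · e^(-0.0808 × 11/12) = 199.18 · e^-0.074067 = 199.18 × 0.928609 = 184.9603
Market 183.25 < fair 184.9603: forward underpriced → reverse cash-and-carry (short spot, go long the forward).
At maturity, profit = |F_mkt − F*| = |183.25 − 184.9603| = 1.71 per GBP (in JPY)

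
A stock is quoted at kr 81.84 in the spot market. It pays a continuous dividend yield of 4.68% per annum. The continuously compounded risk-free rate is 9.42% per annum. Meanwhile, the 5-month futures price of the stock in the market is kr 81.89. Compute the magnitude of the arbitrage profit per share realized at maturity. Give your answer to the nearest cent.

Fair futures: F* = S·e^(carry·T), with carry = (r − q) = 0.0942 − 0.0468 = 0.0474
F* = 81.84 · e^(0.0474 × 5/12) = 81.84 · e^0.019750 = 81.84 × 1.019946 = kr 83.4724
Market kr 81.89 < fair kr 83.4724: forward underpriced → reverse cash-and-carry (short spot, go long the forward).
At maturity, profit = |F_mkt − F*| = |81.89 − 83.4724| = kr 1.58 per share

kr 1.58 per share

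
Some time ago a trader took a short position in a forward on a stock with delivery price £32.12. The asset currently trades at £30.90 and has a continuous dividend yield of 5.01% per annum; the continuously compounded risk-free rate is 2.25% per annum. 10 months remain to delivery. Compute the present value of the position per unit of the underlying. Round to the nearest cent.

Current fair forward for the remaining 10 months: F = S·e^((r − q)·T), (r − q) = 0.0225 − 0.0501 = -0.0276
F = 30.90 · e^(-0.0276 × 10/12) = 30.90 × 0.977262 = 30.1974
Value of long forward = (F − K)·e^(−rT) = (30.1974 − 32.12) · e^(−0.0225·10/12)
= -1.9226 × 0.981425 = -1.89
Short position value = −(long value) = £1.89

£1.89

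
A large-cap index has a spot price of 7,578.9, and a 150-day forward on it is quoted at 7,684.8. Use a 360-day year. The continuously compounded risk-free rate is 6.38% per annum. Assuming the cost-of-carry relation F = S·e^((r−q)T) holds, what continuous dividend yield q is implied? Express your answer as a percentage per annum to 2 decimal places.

3.05%

From F = S·e^((r−q)T): (r − q) = ln(F/S)/T
ln(7684.8/7578.9) = ln(1.013973) = 0.013876
(r − q) = 0.013876 / (150/360) = 0.033302
q = r − ln(F/S)/T = 0.0638 − 0.033302 = 0.030498
q = 3.05%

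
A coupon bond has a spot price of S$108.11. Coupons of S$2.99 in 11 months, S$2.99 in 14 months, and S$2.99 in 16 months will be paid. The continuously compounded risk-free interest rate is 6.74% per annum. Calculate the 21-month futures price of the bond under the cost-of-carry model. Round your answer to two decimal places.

S$112.30

PV(coupons) I = 2.99·e^(−0.0674·11/12) + 2.99·e^(−0.0674·14/12) + 2.99·e^(−0.0674·16/12)
I = 2.8109 + 2.7639 + 2.7330 = 8.3078
F = (S − I)·e^(rT) = (108.11 − 8.3078) · e^(0.0674·21/12)
= 99.8022 · e^0.117950 = 99.8022 × 1.125188 = S$112.30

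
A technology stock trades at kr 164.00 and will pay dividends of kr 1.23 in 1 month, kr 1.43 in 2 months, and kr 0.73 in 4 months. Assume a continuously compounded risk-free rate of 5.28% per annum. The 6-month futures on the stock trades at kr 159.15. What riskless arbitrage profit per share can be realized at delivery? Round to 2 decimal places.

kr 5.79 per share

PV(dividends) I = 1.23·e^(−0.0528·1/12) + 1.43·e^(−0.0528·2/12) + 0.73·e^(−0.0528·4/12) = 3.3593
Fair futures F* = (S − I)·e^(rT) = (164.00 − 3.3593)·e^0.026400 = 160.6407 × 1.026752 = 164.9382
Market kr 159.15 < fair 164.9382: forward underpriced → reverse cash-and-carry (short the stock, invest proceeds at r, pay the dividends, go long the forward).
Profit at T = |F_mkt − F*| = |159.15 − 164.9382| = kr 5.79 per share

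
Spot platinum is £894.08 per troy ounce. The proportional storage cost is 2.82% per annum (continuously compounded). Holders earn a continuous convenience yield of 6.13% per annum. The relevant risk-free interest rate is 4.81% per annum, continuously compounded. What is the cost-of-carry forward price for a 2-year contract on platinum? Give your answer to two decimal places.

Net carry = r + u − y = 0.0481 + 0.0282 − 0.0613 = 0.0150
F = S·e^((r+u−y)T) = 894.08 · e^(0.0150 × 2) = 894.08 · e^0.030000
= 894.08 × 1.030455 = £921.31 per troy ounce

£921.31 per troy ounce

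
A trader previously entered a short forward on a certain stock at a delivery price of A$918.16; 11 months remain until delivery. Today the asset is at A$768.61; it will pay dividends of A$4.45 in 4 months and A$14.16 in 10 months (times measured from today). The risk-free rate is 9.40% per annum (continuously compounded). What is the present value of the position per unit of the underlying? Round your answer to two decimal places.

PV(remaining dividends) I = 4.45·e^(−0.0940·4/12) + 14.16·e^(−0.0940·10/12) = 17.4059
Current forward F = (S − I)·e^(rT) = (768.61 − 17.4059)·e^(0.0940·11/12) = 751.2041 × 1.089988 = 818.8035
Value (long) = (F − K)·e^(−rT) = (818.8035 − 918.16) × 0.917441 = -91.1537
Short position value = −(long value) = A$91.15

A$91.15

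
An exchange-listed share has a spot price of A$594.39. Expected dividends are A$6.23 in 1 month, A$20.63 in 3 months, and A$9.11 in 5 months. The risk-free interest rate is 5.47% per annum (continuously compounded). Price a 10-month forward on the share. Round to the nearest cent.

A$585.00

PV(dividends) I = 6.23·e^(−0.0547·1/12) + 20.63·e^(−0.0547·3/12) + 9.11·e^(−0.0547·5/12)
I = 6.2017 + 20.3498 + 8.9047 = 35.4562
F = (S − I)·e^(rT) = (594.39 − 35.4562) · e^(0.0547·10/12)
= 558.9338 · e^0.045583 = 558.9338 × 1.046638 = A$585.00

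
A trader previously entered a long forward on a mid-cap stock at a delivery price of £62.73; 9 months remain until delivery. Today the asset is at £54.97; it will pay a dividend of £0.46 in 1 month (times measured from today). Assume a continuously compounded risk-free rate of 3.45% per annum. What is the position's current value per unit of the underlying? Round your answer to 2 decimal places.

PV(remaining dividends) I = 0.46·e^(−0.0345·1/12) = 0.4587
Current forward F = (S − I)·e^(rT) = (54.97 − 0.4587)·e^(0.0345·9/12) = 54.5113 × 1.026213 = 55.9402
Value (long) = (F − K)·e^(−rT) = (55.9402 − 62.73) × 0.974457 = -6.6164
Value = -£6.62

-£6.62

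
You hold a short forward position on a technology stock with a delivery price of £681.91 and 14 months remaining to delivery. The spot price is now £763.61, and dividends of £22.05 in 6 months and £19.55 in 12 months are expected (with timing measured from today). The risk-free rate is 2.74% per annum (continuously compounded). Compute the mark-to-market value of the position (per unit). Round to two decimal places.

PV(remaining dividends) I = 22.05·e^(−0.0274·6/12) + 19.55·e^(−0.0274·12/12) = 40.7716
Current forward F = (S − I)·e^(rT) = (763.61 − 40.7716)·e^(0.0274·14/12) = 722.8384 × 1.032483 = 746.3184
Value (long) = (F − K)·e^(−rT) = (746.3184 − 681.91) × 0.968539 = 62.3820
Short position value = −(long value) = -£62.38

-£62.38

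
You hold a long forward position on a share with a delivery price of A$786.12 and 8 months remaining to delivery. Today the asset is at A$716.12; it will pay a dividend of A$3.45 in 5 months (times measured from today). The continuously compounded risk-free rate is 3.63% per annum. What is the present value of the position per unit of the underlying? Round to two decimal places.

-A$54.60

PV(remaining dividends) I = 3.45·e^(−0.0363·5/12) = 3.3982
Current forward F = (S − I)·e^(rT) = (716.12 − 3.3982)·e^(0.0363·8/12) = 712.7218 × 1.024495 = 730.1799
Value (long) = (F − K)·e^(−rT) = (730.1799 − 786.12) × 0.976090 = -54.6026
Value = -A$54.60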